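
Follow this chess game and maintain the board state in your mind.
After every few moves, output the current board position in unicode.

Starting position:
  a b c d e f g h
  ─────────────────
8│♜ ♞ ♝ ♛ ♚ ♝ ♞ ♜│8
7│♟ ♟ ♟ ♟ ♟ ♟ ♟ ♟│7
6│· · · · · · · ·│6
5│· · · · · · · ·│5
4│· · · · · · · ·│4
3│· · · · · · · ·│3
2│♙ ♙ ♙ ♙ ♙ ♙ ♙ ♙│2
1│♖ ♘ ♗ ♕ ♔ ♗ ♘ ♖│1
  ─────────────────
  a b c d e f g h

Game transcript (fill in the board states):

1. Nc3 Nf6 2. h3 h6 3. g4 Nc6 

  a b c d e f g h
  ─────────────────
8│♜ · ♝ ♛ ♚ ♝ · ♜│8
7│♟ ♟ ♟ ♟ ♟ ♟ ♟ ·│7
6│· · ♞ · · ♞ · ♟│6
5│· · · · · · · ·│5
4│· · · · · · ♙ ·│4
3│· · ♘ · · · · ♙│3
2│♙ ♙ ♙ ♙ ♙ ♙ · ·│2
1│♖ · ♗ ♕ ♔ ♗ ♘ ♖│1
  ─────────────────
  a b c d e f g h

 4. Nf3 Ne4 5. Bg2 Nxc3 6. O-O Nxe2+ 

  a b c d e f g h
  ─────────────────
8│♜ · ♝ ♛ ♚ ♝ · ♜│8
7│♟ ♟ ♟ ♟ ♟ ♟ ♟ ·│7
6│· · ♞ · · · · ♟│6
5│· · · · · · · ·│5
4│· · · · · · ♙ ·│4
3│· · · · · ♘ · ♙│3
2│♙ ♙ ♙ ♙ ♞ ♙ ♗ ·│2
1│♖ · ♗ ♕ · ♖ ♔ ·│1
  ─────────────────
  a b c d e f g h

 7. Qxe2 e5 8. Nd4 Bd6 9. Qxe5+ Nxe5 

  a b c d e f g h
  ─────────────────
8│♜ · ♝ ♛ ♚ · · ♜│8
7│♟ ♟ ♟ ♟ · ♟ ♟ ·│7
6│· · · ♝ · · · ♟│6
5│· · · · ♞ · · ·│5
4│· · · ♘ · · ♙ ·│4
3│· · · · · · · ♙│3
2│♙ ♙ ♙ ♙ · ♙ ♗ ·│2
1│♖ · ♗ · · ♖ ♔ ·│1
  ─────────────────
  a b c d e f g h

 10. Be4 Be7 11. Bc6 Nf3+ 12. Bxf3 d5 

  a b c d e f g h
  ─────────────────
8│♜ · ♝ ♛ ♚ · · ♜│8
7│♟ ♟ ♟ · ♝ ♟ ♟ ·│7
6│· · · · · · · ♟│6
5│· · · ♟ · · · ·│5
4│· · · ♘ · · ♙ ·│4
3│· · · · · ♗ · ♙│3
2│♙ ♙ ♙ ♙ · ♙ · ·│2
1│♖ · ♗ · · ♖ ♔ ·│1
  ─────────────────
  a b c d e f g h

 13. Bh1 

  a b c d e f g h
  ─────────────────
8│♜ · ♝ ♛ ♚ · · ♜│8
7│♟ ♟ ♟ · ♝ ♟ ♟ ·│7
6│· · · · · · · ♟│6
5│· · · ♟ · · · ·│5
4│· · · ♘ · · ♙ ·│4
3│· · · · · · · ♙│3
2│♙ ♙ ♙ ♙ · ♙ · ·│2
1│♖ · ♗ · · ♖ ♔ ♗│1
  ─────────────────
  a b c d e f g h


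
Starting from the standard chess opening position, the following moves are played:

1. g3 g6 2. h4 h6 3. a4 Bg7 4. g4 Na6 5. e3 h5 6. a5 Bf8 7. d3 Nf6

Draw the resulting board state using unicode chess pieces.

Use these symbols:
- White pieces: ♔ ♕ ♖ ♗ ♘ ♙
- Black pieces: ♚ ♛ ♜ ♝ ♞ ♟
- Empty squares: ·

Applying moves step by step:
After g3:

♜ ♞ ♝ ♛ ♚ ♝ ♞ ♜
♟ ♟ ♟ ♟ ♟ ♟ ♟ ♟
· · · · · · · ·
· · · · · · · ·
· · · · · · · ·
· · · · · · ♙ ·
♙ ♙ ♙ ♙ ♙ ♙ · ♙
♖ ♘ ♗ ♕ ♔ ♗ ♘ ♖


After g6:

♜ ♞ ♝ ♛ ♚ ♝ ♞ ♜
♟ ♟ ♟ ♟ ♟ ♟ · ♟
· · · · · · ♟ ·
· · · · · · · ·
· · · · · · · ·
· · · · · · ♙ ·
♙ ♙ ♙ ♙ ♙ ♙ · ♙
♖ ♘ ♗ ♕ ♔ ♗ ♘ ♖


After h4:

♜ ♞ ♝ ♛ ♚ ♝ ♞ ♜
♟ ♟ ♟ ♟ ♟ ♟ · ♟
· · · · · · ♟ ·
· · · · · · · ·
· · · · · · · ♙
· · · · · · ♙ ·
♙ ♙ ♙ ♙ ♙ ♙ · ·
♖ ♘ ♗ ♕ ♔ ♗ ♘ ♖


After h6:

♜ ♞ ♝ ♛ ♚ ♝ ♞ ♜
♟ ♟ ♟ ♟ ♟ ♟ · ·
· · · · · · ♟ ♟
· · · · · · · ·
· · · · · · · ♙
· · · · · · ♙ ·
♙ ♙ ♙ ♙ ♙ ♙ · ·
♖ ♘ ♗ ♕ ♔ ♗ ♘ ♖


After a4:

♜ ♞ ♝ ♛ ♚ ♝ ♞ ♜
♟ ♟ ♟ ♟ ♟ ♟ · ·
· · · · · · ♟ ♟
· · · · · · · ·
♙ · · · · · · ♙
· · · · · · ♙ ·
· ♙ ♙ ♙ ♙ ♙ · ·
♖ ♘ ♗ ♕ ♔ ♗ ♘ ♖


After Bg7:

♜ ♞ ♝ ♛ ♚ · ♞ ♜
♟ ♟ ♟ ♟ ♟ ♟ ♝ ·
· · · · · · ♟ ♟
· · · · · · · ·
♙ · · · · · · ♙
· · · · · · ♙ ·
· ♙ ♙ ♙ ♙ ♙ · ·
♖ ♘ ♗ ♕ ♔ ♗ ♘ ♖


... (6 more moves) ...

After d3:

♜ · ♝ ♛ ♚ ♝ ♞ ♜
♟ ♟ ♟ ♟ ♟ ♟ · ·
♞ · · · · · ♟ ·
♙ · · · · · · ♟
· · · · · · ♙ ♙
· · · ♙ ♙ · · ·
· ♙ ♙ · · ♙ · ·
♖ ♘ ♗ ♕ ♔ ♗ ♘ ♖


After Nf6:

♜ · ♝ ♛ ♚ ♝ · ♜
♟ ♟ ♟ ♟ ♟ ♟ · ·
♞ · · · · ♞ ♟ ·
♙ · · · · · · ♟
· · · · · · ♙ ♙
· · · ♙ ♙ · · ·
· ♙ ♙ · · ♙ · ·
♖ ♘ ♗ ♕ ♔ ♗ ♘ ♖



  a b c d e f g h
  ─────────────────
8│♜ · ♝ ♛ ♚ ♝ · ♜│8
7│♟ ♟ ♟ ♟ ♟ ♟ · ·│7
6│♞ · · · · ♞ ♟ ·│6
5│♙ · · · · · · ♟│5
4│· · · · · · ♙ ♙│4
3│· · · ♙ ♙ · · ·│3
2│· ♙ ♙ · · ♙ · ·│2
1│♖ ♘ ♗ ♕ ♔ ♗ ♘ ♖│1
  ─────────────────
  a b c d e f g h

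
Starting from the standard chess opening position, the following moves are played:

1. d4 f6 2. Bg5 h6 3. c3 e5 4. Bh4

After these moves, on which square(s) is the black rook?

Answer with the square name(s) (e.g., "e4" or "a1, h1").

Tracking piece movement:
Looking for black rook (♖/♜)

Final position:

  a b c d e f g h
  ─────────────────
8│♜ ♞ ♝ ♛ ♚ ♝ ♞ ♜│8
7│♟ ♟ ♟ ♟ · · ♟ ·│7
6│· · · · · ♟ · ♟│6
5│· · · · ♟ · · ·│5
4│· · · ♙ · · · ♗│4
3│· · ♙ · · · · ·│3
2│♙ ♙ · · ♙ ♙ ♙ ♙│2
1│♖ ♘ · ♕ ♔ ♗ ♘ ♖│1
  ─────────────────
  a b c d e f g h


a8, h8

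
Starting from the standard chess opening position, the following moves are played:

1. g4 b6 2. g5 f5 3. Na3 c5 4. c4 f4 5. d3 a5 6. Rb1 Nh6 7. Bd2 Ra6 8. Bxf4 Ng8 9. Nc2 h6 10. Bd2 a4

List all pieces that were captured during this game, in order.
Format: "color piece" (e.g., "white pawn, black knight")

Tracking captures:
  Bxf4: captured black pawn

black pawn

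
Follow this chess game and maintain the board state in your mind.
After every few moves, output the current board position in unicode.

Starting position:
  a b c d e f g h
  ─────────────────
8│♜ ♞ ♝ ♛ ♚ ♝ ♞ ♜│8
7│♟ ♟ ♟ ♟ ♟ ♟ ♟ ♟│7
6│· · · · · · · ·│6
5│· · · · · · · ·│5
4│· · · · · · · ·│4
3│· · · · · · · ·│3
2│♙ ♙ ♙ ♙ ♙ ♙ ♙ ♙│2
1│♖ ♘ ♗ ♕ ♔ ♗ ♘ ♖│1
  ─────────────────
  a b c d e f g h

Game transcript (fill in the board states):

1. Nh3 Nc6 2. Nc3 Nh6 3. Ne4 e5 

  a b c d e f g h
  ─────────────────
8│♜ · ♝ ♛ ♚ ♝ · ♜│8
7│♟ ♟ ♟ ♟ · ♟ ♟ ♟│7
6│· · ♞ · · · · ♞│6
5│· · · · ♟ · · ·│5
4│· · · · ♘ · · ·│4
3│· · · · · · · ♘│3
2│♙ ♙ ♙ ♙ ♙ ♙ ♙ ♙│2
1│♖ · ♗ ♕ ♔ ♗ · ♖│1
  ─────────────────
  a b c d e f g h

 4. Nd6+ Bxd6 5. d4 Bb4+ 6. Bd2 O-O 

  a b c d e f g h
  ─────────────────
8│♜ · ♝ ♛ · ♜ ♚ ·│8
7│♟ ♟ ♟ ♟ · ♟ ♟ ♟│7
6│· · ♞ · · · · ♞│6
5│· · · · ♟ · · ·│5
4│· ♝ · ♙ · · · ·│4
3│· · · · · · · ♘│3
2│♙ ♙ ♙ ♗ ♙ ♙ ♙ ♙│2
1│♖ · · ♕ ♔ ♗ · ♖│1
  ─────────────────
  a b c d e f g h

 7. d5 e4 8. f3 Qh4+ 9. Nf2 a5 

  a b c d e f g h
  ─────────────────
8│♜ · ♝ · · ♜ ♚ ·│8
7│· ♟ ♟ ♟ · ♟ ♟ ♟│7
6│· · ♞ · · · · ♞│6
5│♟ · · ♙ · · · ·│5
4│· ♝ · · ♟ · · ♛│4
3│· · · · · ♙ · ·│3
2│♙ ♙ ♙ ♗ ♙ ♘ ♙ ♙│2
1│♖ · · ♕ ♔ ♗ · ♖│1
  ─────────────────
  a b c d e f g h

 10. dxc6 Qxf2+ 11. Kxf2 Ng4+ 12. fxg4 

  a b c d e f g h
  ─────────────────
8│♜ · ♝ · · ♜ ♚ ·│8
7│· ♟ ♟ ♟ · ♟ ♟ ♟│7
6│· · ♙ · · · · ·│6
5│♟ · · · · · · ·│5
4│· ♝ · · ♟ · ♙ ·│4
3│· · · · · · · ·│3
2│♙ ♙ ♙ ♗ ♙ ♔ ♙ ♙│2
1│♖ · · ♕ · ♗ · ♖│1
  ─────────────────
  a b c d e f g h


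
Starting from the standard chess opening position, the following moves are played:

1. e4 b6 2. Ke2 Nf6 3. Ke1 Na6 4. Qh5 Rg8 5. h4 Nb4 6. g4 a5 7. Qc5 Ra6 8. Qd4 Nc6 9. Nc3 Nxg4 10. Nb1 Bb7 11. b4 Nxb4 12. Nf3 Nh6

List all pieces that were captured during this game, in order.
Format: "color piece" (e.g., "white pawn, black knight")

Tracking captures:
  Nxg4: captured white pawn
  Nxb4: captured white pawn

white pawn, white pawn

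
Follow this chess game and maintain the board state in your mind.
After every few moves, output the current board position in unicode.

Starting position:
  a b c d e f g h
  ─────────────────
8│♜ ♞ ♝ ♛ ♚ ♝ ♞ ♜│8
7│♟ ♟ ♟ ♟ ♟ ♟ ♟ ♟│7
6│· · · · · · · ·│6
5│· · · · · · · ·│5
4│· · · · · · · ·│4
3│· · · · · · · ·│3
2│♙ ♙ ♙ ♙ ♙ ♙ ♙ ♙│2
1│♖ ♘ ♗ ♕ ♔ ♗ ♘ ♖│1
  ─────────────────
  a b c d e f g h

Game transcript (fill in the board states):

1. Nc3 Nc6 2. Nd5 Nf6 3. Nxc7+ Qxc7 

  a b c d e f g h
  ─────────────────
8│♜ · ♝ · ♚ ♝ · ♜│8
7│♟ ♟ ♛ ♟ ♟ ♟ ♟ ♟│7
6│· · ♞ · · ♞ · ·│6
5│· · · · · · · ·│5
4│· · · · · · · ·│4
3│· · · · · · · ·│3
2│♙ ♙ ♙ ♙ ♙ ♙ ♙ ♙│2
1│♖ · ♗ ♕ ♔ ♗ ♘ ♖│1
  ─────────────────
  a b c d e f g h

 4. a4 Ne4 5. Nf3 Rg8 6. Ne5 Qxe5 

  a b c d e f g h
  ─────────────────
8│♜ · ♝ · ♚ ♝ ♜ ·│8
7│♟ ♟ · ♟ ♟ ♟ ♟ ♟│7
6│· · ♞ · · · · ·│6
5│· · · · ♛ · · ·│5
4│♙ · · · ♞ · · ·│4
3│· · · · · · · ·│3
2│· ♙ ♙ ♙ ♙ ♙ ♙ ♙│2
1│♖ · ♗ ♕ ♔ ♗ · ♖│1
  ─────────────────
  a b c d e f g h

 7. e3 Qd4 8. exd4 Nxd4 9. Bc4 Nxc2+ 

  a b c d e f g h
  ─────────────────
8│♜ · ♝ · ♚ ♝ ♜ ·│8
7│♟ ♟ · ♟ ♟ ♟ ♟ ♟│7
6│· · · · · · · ·│6
5│· · · · · · · ·│5
4│♙ · ♗ · ♞ · · ·│4
3│· · · · · · · ·│3
2│· ♙ ♞ ♙ · ♙ ♙ ♙│2
1│♖ · ♗ ♕ ♔ · · ♖│1
  ─────────────────
  a b c d e f g h

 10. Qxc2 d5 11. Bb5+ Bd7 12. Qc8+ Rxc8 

  a b c d e f g h
  ─────────────────
8│· · ♜ · ♚ ♝ ♜ ·│8
7│♟ ♟ · ♝ ♟ ♟ ♟ ♟│7
6│· · · · · · · ·│6
5│· ♗ · ♟ · · · ·│5
4│♙ · · · ♞ · · ·│4
3│· · · · · · · ·│3
2│· ♙ · ♙ · ♙ ♙ ♙│2
1│♖ · ♗ · ♔ · · ♖│1
  ─────────────────
  a b c d e f g h

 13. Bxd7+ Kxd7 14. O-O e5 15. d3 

  a b c d e f g h
  ─────────────────
8│· · ♜ · · ♝ ♜ ·│8
7│♟ ♟ · ♚ · ♟ ♟ ♟│7
6│· · · · · · · ·│6
5│· · · ♟ ♟ · · ·│5
4│♙ · · · ♞ · · ·│4
3│· · · ♙ · · · ·│3
2│· ♙ · · · ♙ ♙ ♙│2
1│♖ · ♗ · · ♖ ♔ ·│1
  ─────────────────
  a b c d e f g h


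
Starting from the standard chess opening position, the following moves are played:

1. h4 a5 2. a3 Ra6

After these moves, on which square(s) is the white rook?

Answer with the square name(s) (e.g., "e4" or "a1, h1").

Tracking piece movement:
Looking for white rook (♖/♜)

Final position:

  a b c d e f g h
  ─────────────────
8│· ♞ ♝ ♛ ♚ ♝ ♞ ♜│8
7│· ♟ ♟ ♟ ♟ ♟ ♟ ♟│7
6│♜ · · · · · · ·│6
5│♟ · · · · · · ·│5
4│· · · · · · · ♙│4
3│♙ · · · · · · ·│3
2│· ♙ ♙ ♙ ♙ ♙ ♙ ·│2
1│♖ ♘ ♗ ♕ ♔ ♗ ♘ ♖│1
  ─────────────────
  a b c d e f g h


a1, h1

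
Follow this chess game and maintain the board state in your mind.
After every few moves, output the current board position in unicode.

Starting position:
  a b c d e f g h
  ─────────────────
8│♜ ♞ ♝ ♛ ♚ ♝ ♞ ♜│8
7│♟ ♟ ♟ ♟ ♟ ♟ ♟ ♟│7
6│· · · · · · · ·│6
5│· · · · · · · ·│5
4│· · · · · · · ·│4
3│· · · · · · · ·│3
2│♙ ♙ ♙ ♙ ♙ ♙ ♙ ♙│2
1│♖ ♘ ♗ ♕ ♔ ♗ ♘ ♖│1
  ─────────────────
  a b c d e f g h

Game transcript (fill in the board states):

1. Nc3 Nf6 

  a b c d e f g h
  ─────────────────
8│♜ ♞ ♝ ♛ ♚ ♝ · ♜│8
7│♟ ♟ ♟ ♟ ♟ ♟ ♟ ♟│7
6│· · · · · ♞ · ·│6
5│· · · · · · · ·│5
4│· · · · · · · ·│4
3│· · ♘ · · · · ·│3
2│♙ ♙ ♙ ♙ ♙ ♙ ♙ ♙│2
1│♖ · ♗ ♕ ♔ ♗ ♘ ♖│1
  ─────────────────
  a b c d e f g h

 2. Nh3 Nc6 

  a b c d e f g h
  ─────────────────
8│♜ · ♝ ♛ ♚ ♝ · ♜│8
7│♟ ♟ ♟ ♟ ♟ ♟ ♟ ♟│7
6│· · ♞ · · ♞ · ·│6
5│· · · · · · · ·│5
4│· · · · · · · ·│4
3│· · ♘ · · · · ♘│3
2│♙ ♙ ♙ ♙ ♙ ♙ ♙ ♙│2
1│♖ · ♗ ♕ ♔ ♗ · ♖│1
  ─────────────────
  a b c d e f g h

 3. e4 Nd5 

  a b c d e f g h
  ─────────────────
8│♜ · ♝ ♛ ♚ ♝ · ♜│8
7│♟ ♟ ♟ ♟ ♟ ♟ ♟ ♟│7
6│· · ♞ · · · · ·│6
5│· · · ♞ · · · ·│5
4│· · · · ♙ · · ·│4
3│· · ♘ · · · · ♘│3
2│♙ ♙ ♙ ♙ · ♙ ♙ ♙│2
1│♖ · ♗ ♕ ♔ ♗ · ♖│1
  ─────────────────
  a b c d e f g h



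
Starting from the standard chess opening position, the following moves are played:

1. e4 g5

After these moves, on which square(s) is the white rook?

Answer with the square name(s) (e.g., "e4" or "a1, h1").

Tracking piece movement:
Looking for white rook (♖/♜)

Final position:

  a b c d e f g h
  ─────────────────
8│♜ ♞ ♝ ♛ ♚ ♝ ♞ ♜│8
7│♟ ♟ ♟ ♟ ♟ ♟ · ♟│7
6│· · · · · · · ·│6
5│· · · · · · ♟ ·│5
4│· · · · ♙ · · ·│4
3│· · · · · · · ·│3
2│♙ ♙ ♙ ♙ · ♙ ♙ ♙│2
1│♖ ♘ ♗ ♕ ♔ ♗ ♘ ♖│1
  ─────────────────
  a b c d e f g h


a1, h1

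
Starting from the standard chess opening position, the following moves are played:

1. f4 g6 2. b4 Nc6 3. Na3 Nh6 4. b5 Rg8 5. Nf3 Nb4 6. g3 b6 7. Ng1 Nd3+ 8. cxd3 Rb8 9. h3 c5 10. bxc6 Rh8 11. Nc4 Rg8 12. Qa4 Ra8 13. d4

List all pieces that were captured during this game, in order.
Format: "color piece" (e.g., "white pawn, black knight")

Tracking captures:
  cxd3: captured black knight
  bxc6: captured black pawn

black knight, black pawn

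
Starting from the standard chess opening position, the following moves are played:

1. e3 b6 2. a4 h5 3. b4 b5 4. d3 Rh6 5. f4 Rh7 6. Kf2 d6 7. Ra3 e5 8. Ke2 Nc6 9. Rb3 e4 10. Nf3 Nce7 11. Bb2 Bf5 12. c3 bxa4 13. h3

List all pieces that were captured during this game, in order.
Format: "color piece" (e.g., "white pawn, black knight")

Tracking captures:
  bxa4: captured white pawn

white pawn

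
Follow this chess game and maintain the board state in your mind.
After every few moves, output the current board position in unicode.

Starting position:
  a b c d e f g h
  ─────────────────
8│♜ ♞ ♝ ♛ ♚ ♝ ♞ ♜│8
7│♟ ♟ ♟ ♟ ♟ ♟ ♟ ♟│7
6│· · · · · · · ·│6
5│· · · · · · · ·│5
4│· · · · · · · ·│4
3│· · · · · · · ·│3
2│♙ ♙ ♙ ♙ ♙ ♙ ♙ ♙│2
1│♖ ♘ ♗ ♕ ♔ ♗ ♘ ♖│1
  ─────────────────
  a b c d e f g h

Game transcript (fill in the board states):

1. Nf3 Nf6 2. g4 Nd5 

  a b c d e f g h
  ─────────────────
8│♜ ♞ ♝ ♛ ♚ ♝ · ♜│8
7│♟ ♟ ♟ ♟ ♟ ♟ ♟ ♟│7
6│· · · · · · · ·│6
5│· · · ♞ · · · ·│5
4│· · · · · · ♙ ·│4
3│· · · · · ♘ · ·│3
2│♙ ♙ ♙ ♙ ♙ ♙ · ♙│2
1│♖ ♘ ♗ ♕ ♔ ♗ · ♖│1
  ─────────────────
  a b c d e f g h

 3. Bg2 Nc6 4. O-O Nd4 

  a b c d e f g h
  ─────────────────
8│♜ · ♝ ♛ ♚ ♝ · ♜│8
7│♟ ♟ ♟ ♟ ♟ ♟ ♟ ♟│7
6│· · · · · · · ·│6
5│· · · ♞ · · · ·│5
4│· · · ♞ · · ♙ ·│4
3│· · · · · ♘ · ·│3
2│♙ ♙ ♙ ♙ ♙ ♙ ♗ ♙│2
1│♖ ♘ ♗ ♕ · ♖ ♔ ·│1
  ─────────────────
  a b c d e f g h

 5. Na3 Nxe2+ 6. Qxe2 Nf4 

  a b c d e f g h
  ─────────────────
8│♜ · ♝ ♛ ♚ ♝ · ♜│8
7│♟ ♟ ♟ ♟ ♟ ♟ ♟ ♟│7
6│· · · · · · · ·│6
5│· · · · · · · ·│5
4│· · · · · ♞ ♙ ·│4
3│♘ · · · · ♘ · ·│3
2│♙ ♙ ♙ ♙ ♕ ♙ ♗ ♙│2
1│♖ · ♗ · · ♖ ♔ ·│1
  ─────────────────
  a b c d e f g h

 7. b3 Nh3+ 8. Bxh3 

  a b c d e f g h
  ─────────────────
8│♜ · ♝ ♛ ♚ ♝ · ♜│8
7│♟ ♟ ♟ ♟ ♟ ♟ ♟ ♟│7
6│· · · · · · · ·│6
5│· · · · · · · ·│5
4│· · · · · · ♙ ·│4
3│♘ ♙ · · · ♘ · ♗│3
2│♙ · ♙ ♙ ♕ ♙ · ♙│2
1│♖ · ♗ · · ♖ ♔ ·│1
  ─────────────────
  a b c d e f g h


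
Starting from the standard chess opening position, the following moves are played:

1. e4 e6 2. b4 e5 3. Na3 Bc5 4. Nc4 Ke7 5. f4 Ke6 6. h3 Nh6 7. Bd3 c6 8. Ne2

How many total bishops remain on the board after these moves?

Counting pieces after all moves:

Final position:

  a b c d e f g h
  ─────────────────
8│♜ ♞ ♝ ♛ · · · ♜│8
7│♟ ♟ · ♟ · ♟ ♟ ♟│7
6│· · ♟ · ♚ · · ♞│6
5│· · ♝ · ♟ · · ·│5
4│· ♙ ♘ · ♙ ♙ · ·│4
3│· · · ♗ · · · ♙│3
2│♙ · ♙ ♙ ♘ · ♙ ·│2
1│♖ · ♗ ♕ ♔ · · ♖│1
  ─────────────────
  a b c d e f g h


4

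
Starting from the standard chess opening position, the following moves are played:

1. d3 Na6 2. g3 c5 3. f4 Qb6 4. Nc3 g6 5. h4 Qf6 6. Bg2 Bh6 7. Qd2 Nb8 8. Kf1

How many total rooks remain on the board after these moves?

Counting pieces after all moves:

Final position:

  a b c d e f g h
  ─────────────────
8│♜ ♞ ♝ · ♚ · ♞ ♜│8
7│♟ ♟ · ♟ ♟ ♟ · ♟│7
6│· · · · · ♛ ♟ ♝│6
5│· · ♟ · · · · ·│5
4│· · · · · ♙ · ♙│4
3│· · ♘ ♙ · · ♙ ·│3
2│♙ ♙ ♙ ♕ ♙ · ♗ ·│2
1│♖ · ♗ · · ♔ ♘ ♖│1
  ─────────────────
  a b c d e f g h


4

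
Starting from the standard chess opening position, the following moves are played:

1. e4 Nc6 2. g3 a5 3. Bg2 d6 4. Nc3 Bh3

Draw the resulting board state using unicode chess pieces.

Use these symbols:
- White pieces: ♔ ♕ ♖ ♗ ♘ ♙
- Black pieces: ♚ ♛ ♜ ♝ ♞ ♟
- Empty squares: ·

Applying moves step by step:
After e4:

♜ ♞ ♝ ♛ ♚ ♝ ♞ ♜
♟ ♟ ♟ ♟ ♟ ♟ ♟ ♟
· · · · · · · ·
· · · · · · · ·
· · · · ♙ · · ·
· · · · · · · ·
♙ ♙ ♙ ♙ · ♙ ♙ ♙
♖ ♘ ♗ ♕ ♔ ♗ ♘ ♖


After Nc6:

♜ · ♝ ♛ ♚ ♝ ♞ ♜
♟ ♟ ♟ ♟ ♟ ♟ ♟ ♟
· · ♞ · · · · ·
· · · · · · · ·
· · · · ♙ · · ·
· · · · · · · ·
♙ ♙ ♙ ♙ · ♙ ♙ ♙
♖ ♘ ♗ ♕ ♔ ♗ ♘ ♖


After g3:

♜ · ♝ ♛ ♚ ♝ ♞ ♜
♟ ♟ ♟ ♟ ♟ ♟ ♟ ♟
· · ♞ · · · · ·
· · · · · · · ·
· · · · ♙ · · ·
· · · · · · ♙ ·
♙ ♙ ♙ ♙ · ♙ · ♙
♖ ♘ ♗ ♕ ♔ ♗ ♘ ♖


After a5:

♜ · ♝ ♛ ♚ ♝ ♞ ♜
· ♟ ♟ ♟ ♟ ♟ ♟ ♟
· · ♞ · · · · ·
♟ · · · · · · ·
· · · · ♙ · · ·
· · · · · · ♙ ·
♙ ♙ ♙ ♙ · ♙ · ♙
♖ ♘ ♗ ♕ ♔ ♗ ♘ ♖


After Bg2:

♜ · ♝ ♛ ♚ ♝ ♞ ♜
· ♟ ♟ ♟ ♟ ♟ ♟ ♟
· · ♞ · · · · ·
♟ · · · · · · ·
· · · · ♙ · · ·
· · · · · · ♙ ·
♙ ♙ ♙ ♙ · ♙ ♗ ♙
♖ ♘ ♗ ♕ ♔ · ♘ ♖


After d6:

♜ · ♝ ♛ ♚ ♝ ♞ ♜
· ♟ ♟ · ♟ ♟ ♟ ♟
· · ♞ ♟ · · · ·
♟ · · · · · · ·
· · · · ♙ · · ·
· · · · · · ♙ ·
♙ ♙ ♙ ♙ · ♙ ♗ ♙
♖ ♘ ♗ ♕ ♔ · ♘ ♖


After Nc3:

♜ · ♝ ♛ ♚ ♝ ♞ ♜
· ♟ ♟ · ♟ ♟ ♟ ♟
· · ♞ ♟ · · · ·
♟ · · · · · · ·
· · · · ♙ · · ·
· · ♘ · · · ♙ ·
♙ ♙ ♙ ♙ · ♙ ♗ ♙
♖ · ♗ ♕ ♔ · ♘ ♖


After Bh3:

♜ · · ♛ ♚ ♝ ♞ ♜
· ♟ ♟ · ♟ ♟ ♟ ♟
· · ♞ ♟ · · · ·
♟ · · · · · · ·
· · · · ♙ · · ·
· · ♘ · · · ♙ ♝
♙ ♙ ♙ ♙ · ♙ ♗ ♙
♖ · ♗ ♕ ♔ · ♘ ♖



  a b c d e f g h
  ─────────────────
8│♜ · · ♛ ♚ ♝ ♞ ♜│8
7│· ♟ ♟ · ♟ ♟ ♟ ♟│7
6│· · ♞ ♟ · · · ·│6
5│♟ · · · · · · ·│5
4│· · · · ♙ · · ·│4
3│· · ♘ · · · ♙ ♝│3
2│♙ ♙ ♙ ♙ · ♙ ♗ ♙│2
1│♖ · ♗ ♕ ♔ · ♘ ♖│1
  ─────────────────
  a b c d e f g h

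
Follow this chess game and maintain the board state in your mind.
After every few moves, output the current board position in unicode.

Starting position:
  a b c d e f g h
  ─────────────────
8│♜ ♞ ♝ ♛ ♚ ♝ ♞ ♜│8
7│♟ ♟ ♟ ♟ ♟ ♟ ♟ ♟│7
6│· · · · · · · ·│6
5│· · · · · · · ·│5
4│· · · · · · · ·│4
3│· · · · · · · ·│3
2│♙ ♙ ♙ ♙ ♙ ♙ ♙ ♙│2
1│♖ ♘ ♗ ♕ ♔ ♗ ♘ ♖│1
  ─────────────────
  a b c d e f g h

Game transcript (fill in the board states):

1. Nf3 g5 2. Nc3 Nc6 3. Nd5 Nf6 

  a b c d e f g h
  ─────────────────
8│♜ · ♝ ♛ ♚ ♝ · ♜│8
7│♟ ♟ ♟ ♟ ♟ ♟ · ♟│7
6│· · ♞ · · ♞ · ·│6
5│· · · ♘ · · ♟ ·│5
4│· · · · · · · ·│4
3│· · · · · ♘ · ·│3
2│♙ ♙ ♙ ♙ ♙ ♙ ♙ ♙│2
1│♖ · ♗ ♕ ♔ ♗ · ♖│1
  ─────────────────
  a b c d e f g h

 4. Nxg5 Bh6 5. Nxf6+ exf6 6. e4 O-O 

  a b c d e f g h
  ─────────────────
8│♜ · ♝ ♛ · ♜ ♚ ·│8
7│♟ ♟ ♟ ♟ · ♟ · ♟│7
6│· · ♞ · · ♟ · ♝│6
5│· · · · · · ♘ ·│5
4│· · · · ♙ · · ·│4
3│· · · · · · · ·│3
2│♙ ♙ ♙ ♙ · ♙ ♙ ♙│2
1│♖ · ♗ ♕ ♔ ♗ · ♖│1
  ─────────────────
  a b c d e f g h

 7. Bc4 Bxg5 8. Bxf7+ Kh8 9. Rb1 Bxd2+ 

  a b c d e f g h
  ─────────────────
8│♜ · ♝ ♛ · ♜ · ♚│8
7│♟ ♟ ♟ ♟ · ♗ · ♟│7
6│· · ♞ · · ♟ · ·│6
5│· · · · · · · ·│5
4│· · · · ♙ · · ·│4
3│· · · · · · · ·│3
2│♙ ♙ ♙ ♝ · ♙ ♙ ♙│2
1│· ♖ ♗ ♕ ♔ · · ♖│1
  ─────────────────
  a b c d e f g h

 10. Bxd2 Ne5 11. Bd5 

  a b c d e f g h
  ─────────────────
8│♜ · ♝ ♛ · ♜ · ♚│8
7│♟ ♟ ♟ ♟ · · · ♟│7
6│· · · · · ♟ · ·│6
5│· · · ♗ ♞ · · ·│5
4│· · · · ♙ · · ·│4
3│· · · · · · · ·│3
2│♙ ♙ ♙ ♗ · ♙ ♙ ♙│2
1│· ♖ · ♕ ♔ · · ♖│1
  ─────────────────
  a b c d e f g h


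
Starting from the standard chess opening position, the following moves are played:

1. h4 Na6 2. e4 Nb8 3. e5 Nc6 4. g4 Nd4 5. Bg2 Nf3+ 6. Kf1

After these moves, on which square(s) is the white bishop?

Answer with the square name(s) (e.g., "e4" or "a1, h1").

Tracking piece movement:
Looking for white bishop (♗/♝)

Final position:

  a b c d e f g h
  ─────────────────
8│♜ · ♝ ♛ ♚ ♝ ♞ ♜│8
7│♟ ♟ ♟ ♟ ♟ ♟ ♟ ♟│7
6│· · · · · · · ·│6
5│· · · · ♙ · · ·│5
4│· · · · · · ♙ ♙│4
3│· · · · · ♞ · ·│3
2│♙ ♙ ♙ ♙ · ♙ ♗ ·│2
1│♖ ♘ ♗ ♕ · ♔ ♘ ♖│1
  ─────────────────
  a b c d e f g h


c1, g2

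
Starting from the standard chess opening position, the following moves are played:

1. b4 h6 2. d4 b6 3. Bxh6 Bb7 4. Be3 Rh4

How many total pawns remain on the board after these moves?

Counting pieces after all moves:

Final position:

  a b c d e f g h
  ─────────────────
8│♜ ♞ · ♛ ♚ ♝ ♞ ·│8
7│♟ ♝ ♟ ♟ ♟ ♟ ♟ ·│7
6│· ♟ · · · · · ·│6
5│· · · · · · · ·│5
4│· ♙ · ♙ · · · ♜│4
3│· · · · ♗ · · ·│3
2│♙ · ♙ · ♙ ♙ ♙ ♙│2
1│♖ ♘ · ♕ ♔ ♗ ♘ ♖│1
  ─────────────────
  a b c d e f g h


15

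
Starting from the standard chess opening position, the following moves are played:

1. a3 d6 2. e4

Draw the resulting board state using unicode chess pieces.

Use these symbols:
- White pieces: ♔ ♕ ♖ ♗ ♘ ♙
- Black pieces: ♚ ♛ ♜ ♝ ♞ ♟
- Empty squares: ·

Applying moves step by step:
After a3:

♜ ♞ ♝ ♛ ♚ ♝ ♞ ♜
♟ ♟ ♟ ♟ ♟ ♟ ♟ ♟
· · · · · · · ·
· · · · · · · ·
· · · · · · · ·
♙ · · · · · · ·
· ♙ ♙ ♙ ♙ ♙ ♙ ♙
♖ ♘ ♗ ♕ ♔ ♗ ♘ ♖


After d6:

♜ ♞ ♝ ♛ ♚ ♝ ♞ ♜
♟ ♟ ♟ · ♟ ♟ ♟ ♟
· · · ♟ · · · ·
· · · · · · · ·
· · · · · · · ·
♙ · · · · · · ·
· ♙ ♙ ♙ ♙ ♙ ♙ ♙
♖ ♘ ♗ ♕ ♔ ♗ ♘ ♖


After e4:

♜ ♞ ♝ ♛ ♚ ♝ ♞ ♜
♟ ♟ ♟ · ♟ ♟ ♟ ♟
· · · ♟ · · · ·
· · · · · · · ·
· · · · ♙ · · ·
♙ · · · · · · ·
· ♙ ♙ ♙ · ♙ ♙ ♙
♖ ♘ ♗ ♕ ♔ ♗ ♘ ♖



  a b c d e f g h
  ─────────────────
8│♜ ♞ ♝ ♛ ♚ ♝ ♞ ♜│8
7│♟ ♟ ♟ · ♟ ♟ ♟ ♟│7
6│· · · ♟ · · · ·│6
5│· · · · · · · ·│5
4│· · · · ♙ · · ·│4
3│♙ · · · · · · ·│3
2│· ♙ ♙ ♙ · ♙ ♙ ♙│2
1│♖ ♘ ♗ ♕ ♔ ♗ ♘ ♖│1
  ─────────────────
  a b c d e f g h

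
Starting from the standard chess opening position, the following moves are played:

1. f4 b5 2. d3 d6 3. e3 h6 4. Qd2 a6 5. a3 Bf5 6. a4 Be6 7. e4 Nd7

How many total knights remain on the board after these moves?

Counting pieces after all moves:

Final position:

  a b c d e f g h
  ─────────────────
8│♜ · · ♛ ♚ ♝ ♞ ♜│8
7│· · ♟ ♞ ♟ ♟ ♟ ·│7
6│♟ · · ♟ ♝ · · ♟│6
5│· ♟ · · · · · ·│5
4│♙ · · · ♙ ♙ · ·│4
3│· · · ♙ · · · ·│3
2│· ♙ ♙ ♕ · · ♙ ♙│2
1│♖ ♘ ♗ · ♔ ♗ ♘ ♖│1
  ─────────────────
  a b c d e f g h


4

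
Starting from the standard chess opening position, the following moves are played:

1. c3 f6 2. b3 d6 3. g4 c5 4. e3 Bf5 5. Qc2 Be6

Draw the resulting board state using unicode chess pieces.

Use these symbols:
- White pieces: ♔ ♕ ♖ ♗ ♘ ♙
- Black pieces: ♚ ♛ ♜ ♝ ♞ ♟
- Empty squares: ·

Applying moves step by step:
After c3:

♜ ♞ ♝ ♛ ♚ ♝ ♞ ♜
♟ ♟ ♟ ♟ ♟ ♟ ♟ ♟
· · · · · · · ·
· · · · · · · ·
· · · · · · · ·
· · ♙ · · · · ·
♙ ♙ · ♙ ♙ ♙ ♙ ♙
♖ ♘ ♗ ♕ ♔ ♗ ♘ ♖


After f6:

♜ ♞ ♝ ♛ ♚ ♝ ♞ ♜
♟ ♟ ♟ ♟ ♟ · ♟ ♟
· · · · · ♟ · ·
· · · · · · · ·
· · · · · · · ·
· · ♙ · · · · ·
♙ ♙ · ♙ ♙ ♙ ♙ ♙
♖ ♘ ♗ ♕ ♔ ♗ ♘ ♖


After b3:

♜ ♞ ♝ ♛ ♚ ♝ ♞ ♜
♟ ♟ ♟ ♟ ♟ · ♟ ♟
· · · · · ♟ · ·
· · · · · · · ·
· · · · · · · ·
· ♙ ♙ · · · · ·
♙ · · ♙ ♙ ♙ ♙ ♙
♖ ♘ ♗ ♕ ♔ ♗ ♘ ♖


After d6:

♜ ♞ ♝ ♛ ♚ ♝ ♞ ♜
♟ ♟ ♟ · ♟ · ♟ ♟
· · · ♟ · ♟ · ·
· · · · · · · ·
· · · · · · · ·
· ♙ ♙ · · · · ·
♙ · · ♙ ♙ ♙ ♙ ♙
♖ ♘ ♗ ♕ ♔ ♗ ♘ ♖


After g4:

♜ ♞ ♝ ♛ ♚ ♝ ♞ ♜
♟ ♟ ♟ · ♟ · ♟ ♟
· · · ♟ · ♟ · ·
· · · · · · · ·
· · · · · · ♙ ·
· ♙ ♙ · · · · ·
♙ · · ♙ ♙ ♙ · ♙
♖ ♘ ♗ ♕ ♔ ♗ ♘ ♖


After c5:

♜ ♞ ♝ ♛ ♚ ♝ ♞ ♜
♟ ♟ · · ♟ · ♟ ♟
· · · ♟ · ♟ · ·
· · ♟ · · · · ·
· · · · · · ♙ ·
· ♙ ♙ · · · · ·
♙ · · ♙ ♙ ♙ · ♙
♖ ♘ ♗ ♕ ♔ ♗ ♘ ♖


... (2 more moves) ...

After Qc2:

♜ ♞ · ♛ ♚ ♝ ♞ ♜
♟ ♟ · · ♟ · ♟ ♟
· · · ♟ · ♟ · ·
· · ♟ · · ♝ · ·
· · · · · · ♙ ·
· ♙ ♙ · ♙ · · ·
♙ · ♕ ♙ · ♙ · ♙
♖ ♘ ♗ · ♔ ♗ ♘ ♖


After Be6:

♜ ♞ · ♛ ♚ ♝ ♞ ♜
♟ ♟ · · ♟ · ♟ ♟
· · · ♟ ♝ ♟ · ·
· · ♟ · · · · ·
· · · · · · ♙ ·
· ♙ ♙ · ♙ · · ·
♙ · ♕ ♙ · ♙ · ♙
♖ ♘ ♗ · ♔ ♗ ♘ ♖



  a b c d e f g h
  ─────────────────
8│♜ ♞ · ♛ ♚ ♝ ♞ ♜│8
7│♟ ♟ · · ♟ · ♟ ♟│7
6│· · · ♟ ♝ ♟ · ·│6
5│· · ♟ · · · · ·│5
4│· · · · · · ♙ ·│4
3│· ♙ ♙ · ♙ · · ·│3
2│♙ · ♕ ♙ · ♙ · ♙│2
1│♖ ♘ ♗ · ♔ ♗ ♘ ♖│1
  ─────────────────
  a b c d e f g h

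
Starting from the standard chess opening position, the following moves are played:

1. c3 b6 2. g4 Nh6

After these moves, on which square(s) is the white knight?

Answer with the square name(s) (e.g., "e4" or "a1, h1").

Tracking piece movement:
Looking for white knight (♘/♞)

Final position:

  a b c d e f g h
  ─────────────────
8│♜ ♞ ♝ ♛ ♚ ♝ · ♜│8
7│♟ · ♟ ♟ ♟ ♟ ♟ ♟│7
6│· ♟ · · · · · ♞│6
5│· · · · · · · ·│5
4│· · · · · · ♙ ·│4
3│· · ♙ · · · · ·│3
2│♙ ♙ · ♙ ♙ ♙ · ♙│2
1│♖ ♘ ♗ ♕ ♔ ♗ ♘ ♖│1
  ─────────────────
  a b c d e f g h


b1, g1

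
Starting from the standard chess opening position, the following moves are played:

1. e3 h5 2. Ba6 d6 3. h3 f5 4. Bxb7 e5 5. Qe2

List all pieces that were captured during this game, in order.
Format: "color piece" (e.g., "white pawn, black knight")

Tracking captures:
  Bxb7: captured black pawn

black pawn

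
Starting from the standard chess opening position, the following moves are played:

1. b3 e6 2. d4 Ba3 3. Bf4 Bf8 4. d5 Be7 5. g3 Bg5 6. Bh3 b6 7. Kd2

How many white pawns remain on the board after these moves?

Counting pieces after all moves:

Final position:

  a b c d e f g h
  ─────────────────
8│♜ ♞ ♝ ♛ ♚ · ♞ ♜│8
7│♟ · ♟ ♟ · ♟ ♟ ♟│7
6│· ♟ · · ♟ · · ·│6
5│· · · ♙ · · ♝ ·│5
4│· · · · · ♗ · ·│4
3│· ♙ · · · · ♙ ♗│3
2│♙ · ♙ ♔ ♙ ♙ · ♙│2
1│♖ ♘ · ♕ · · ♘ ♖│1
  ─────────────────
  a b c d e f g h


8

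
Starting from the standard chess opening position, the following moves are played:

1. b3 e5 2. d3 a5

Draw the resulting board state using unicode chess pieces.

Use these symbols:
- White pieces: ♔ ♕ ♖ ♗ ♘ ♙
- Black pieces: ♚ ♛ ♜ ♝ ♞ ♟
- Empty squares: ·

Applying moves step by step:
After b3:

♜ ♞ ♝ ♛ ♚ ♝ ♞ ♜
♟ ♟ ♟ ♟ ♟ ♟ ♟ ♟
· · · · · · · ·
· · · · · · · ·
· · · · · · · ·
· ♙ · · · · · ·
♙ · ♙ ♙ ♙ ♙ ♙ ♙
♖ ♘ ♗ ♕ ♔ ♗ ♘ ♖


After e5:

♜ ♞ ♝ ♛ ♚ ♝ ♞ ♜
♟ ♟ ♟ ♟ · ♟ ♟ ♟
· · · · · · · ·
· · · · ♟ · · ·
· · · · · · · ·
· ♙ · · · · · ·
♙ · ♙ ♙ ♙ ♙ ♙ ♙
♖ ♘ ♗ ♕ ♔ ♗ ♘ ♖


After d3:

♜ ♞ ♝ ♛ ♚ ♝ ♞ ♜
♟ ♟ ♟ ♟ · ♟ ♟ ♟
· · · · · · · ·
· · · · ♟ · · ·
· · · · · · · ·
· ♙ · ♙ · · · ·
♙ · ♙ · ♙ ♙ ♙ ♙
♖ ♘ ♗ ♕ ♔ ♗ ♘ ♖


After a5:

♜ ♞ ♝ ♛ ♚ ♝ ♞ ♜
· ♟ ♟ ♟ · ♟ ♟ ♟
· · · · · · · ·
♟ · · · ♟ · · ·
· · · · · · · ·
· ♙ · ♙ · · · ·
♙ · ♙ · ♙ ♙ ♙ ♙
♖ ♘ ♗ ♕ ♔ ♗ ♘ ♖



  a b c d e f g h
  ─────────────────
8│♜ ♞ ♝ ♛ ♚ ♝ ♞ ♜│8
7│· ♟ ♟ ♟ · ♟ ♟ ♟│7
6│· · · · · · · ·│6
5│♟ · · · ♟ · · ·│5
4│· · · · · · · ·│4
3│· ♙ · ♙ · · · ·│3
2│♙ · ♙ · ♙ ♙ ♙ ♙│2
1│♖ ♘ ♗ ♕ ♔ ♗ ♘ ♖│1
  ─────────────────
  a b c d e f g h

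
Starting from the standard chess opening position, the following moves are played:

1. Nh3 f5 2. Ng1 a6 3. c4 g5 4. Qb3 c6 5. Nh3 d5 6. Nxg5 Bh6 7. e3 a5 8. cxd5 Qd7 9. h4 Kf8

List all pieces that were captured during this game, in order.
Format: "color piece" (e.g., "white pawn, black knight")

Tracking captures:
  Nxg5: captured black pawn
  cxd5: captured black pawn

black pawn, black pawn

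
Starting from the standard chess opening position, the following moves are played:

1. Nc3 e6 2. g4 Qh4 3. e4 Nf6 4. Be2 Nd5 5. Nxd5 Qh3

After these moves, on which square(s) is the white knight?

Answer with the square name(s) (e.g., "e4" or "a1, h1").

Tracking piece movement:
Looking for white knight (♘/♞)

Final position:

  a b c d e f g h
  ─────────────────
8│♜ ♞ ♝ · ♚ ♝ · ♜│8
7│♟ ♟ ♟ ♟ · ♟ ♟ ♟│7
6│· · · · ♟ · · ·│6
5│· · · ♘ · · · ·│5
4│· · · · ♙ · ♙ ·│4
3│· · · · · · · ♛│3
2│♙ ♙ ♙ ♙ ♗ ♙ · ♙│2
1│♖ · ♗ ♕ ♔ · ♘ ♖│1
  ─────────────────
  a b c d e f g h


d5, g1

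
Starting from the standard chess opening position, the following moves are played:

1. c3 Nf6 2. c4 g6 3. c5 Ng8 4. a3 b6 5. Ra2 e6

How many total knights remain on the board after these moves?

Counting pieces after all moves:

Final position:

  a b c d e f g h
  ─────────────────
8│♜ ♞ ♝ ♛ ♚ ♝ ♞ ♜│8
7│♟ · ♟ ♟ · ♟ · ♟│7
6│· ♟ · · ♟ · ♟ ·│6
5│· · ♙ · · · · ·│5
4│· · · · · · · ·│4
3│♙ · · · · · · ·│3
2│♖ ♙ · ♙ ♙ ♙ ♙ ♙│2
1│· ♘ ♗ ♕ ♔ ♗ ♘ ♖│1
  ─────────────────
  a b c d e f g h


4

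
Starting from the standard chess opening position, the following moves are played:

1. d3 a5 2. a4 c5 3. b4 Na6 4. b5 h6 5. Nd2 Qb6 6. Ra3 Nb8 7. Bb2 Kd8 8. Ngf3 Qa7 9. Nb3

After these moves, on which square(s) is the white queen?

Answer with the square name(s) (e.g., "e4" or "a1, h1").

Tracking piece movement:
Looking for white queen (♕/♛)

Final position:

  a b c d e f g h
  ─────────────────
8│♜ ♞ ♝ ♚ · ♝ ♞ ♜│8
7│♛ ♟ · ♟ ♟ ♟ ♟ ·│7
6│· · · · · · · ♟│6
5│♟ ♙ ♟ · · · · ·│5
4│♙ · · · · · · ·│4
3│♖ ♘ · ♙ · ♘ · ·│3
2│· ♗ ♙ · ♙ ♙ ♙ ♙│2
1│· · · ♕ ♔ ♗ · ♖│1
  ─────────────────
  a b c d e f g h


d1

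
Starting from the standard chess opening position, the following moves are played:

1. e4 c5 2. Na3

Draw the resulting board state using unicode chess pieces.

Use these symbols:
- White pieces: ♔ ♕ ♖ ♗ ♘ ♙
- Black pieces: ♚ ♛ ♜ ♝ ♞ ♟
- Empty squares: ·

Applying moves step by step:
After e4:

♜ ♞ ♝ ♛ ♚ ♝ ♞ ♜
♟ ♟ ♟ ♟ ♟ ♟ ♟ ♟
· · · · · · · ·
· · · · · · · ·
· · · · ♙ · · ·
· · · · · · · ·
♙ ♙ ♙ ♙ · ♙ ♙ ♙
♖ ♘ ♗ ♕ ♔ ♗ ♘ ♖


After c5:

♜ ♞ ♝ ♛ ♚ ♝ ♞ ♜
♟ ♟ · ♟ ♟ ♟ ♟ ♟
· · · · · · · ·
· · ♟ · · · · ·
· · · · ♙ · · ·
· · · · · · · ·
♙ ♙ ♙ ♙ · ♙ ♙ ♙
♖ ♘ ♗ ♕ ♔ ♗ ♘ ♖


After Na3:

♜ ♞ ♝ ♛ ♚ ♝ ♞ ♜
♟ ♟ · ♟ ♟ ♟ ♟ ♟
· · · · · · · ·
· · ♟ · · · · ·
· · · · ♙ · · ·
♘ · · · · · · ·
♙ ♙ ♙ ♙ · ♙ ♙ ♙
♖ · ♗ ♕ ♔ ♗ ♘ ♖



  a b c d e f g h
  ─────────────────
8│♜ ♞ ♝ ♛ ♚ ♝ ♞ ♜│8
7│♟ ♟ · ♟ ♟ ♟ ♟ ♟│7
6│· · · · · · · ·│6
5│· · ♟ · · · · ·│5
4│· · · · ♙ · · ·│4
3│♘ · · · · · · ·│3
2│♙ ♙ ♙ ♙ · ♙ ♙ ♙│2
1│♖ · ♗ ♕ ♔ ♗ ♘ ♖│1
  ─────────────────
  a b c d e f g h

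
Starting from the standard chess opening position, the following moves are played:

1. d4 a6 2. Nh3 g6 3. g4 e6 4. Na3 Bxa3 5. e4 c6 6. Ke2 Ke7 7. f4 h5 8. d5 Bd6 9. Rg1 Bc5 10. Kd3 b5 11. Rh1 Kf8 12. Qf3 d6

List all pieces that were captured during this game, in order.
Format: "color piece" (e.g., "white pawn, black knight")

Tracking captures:
  Bxa3: captured white knight

white knight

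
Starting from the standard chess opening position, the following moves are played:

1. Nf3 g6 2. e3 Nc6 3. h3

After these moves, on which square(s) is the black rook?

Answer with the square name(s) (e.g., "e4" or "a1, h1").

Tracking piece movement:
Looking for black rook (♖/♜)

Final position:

  a b c d e f g h
  ─────────────────
8│♜ · ♝ ♛ ♚ ♝ ♞ ♜│8
7│♟ ♟ ♟ ♟ ♟ ♟ · ♟│7
6│· · ♞ · · · ♟ ·│6
5│· · · · · · · ·│5
4│· · · · · · · ·│4
3│· · · · ♙ ♘ · ♙│3
2│♙ ♙ ♙ ♙ · ♙ ♙ ·│2
1│♖ ♘ ♗ ♕ ♔ ♗ · ♖│1
  ─────────────────
  a b c d e f g h


a8, h8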